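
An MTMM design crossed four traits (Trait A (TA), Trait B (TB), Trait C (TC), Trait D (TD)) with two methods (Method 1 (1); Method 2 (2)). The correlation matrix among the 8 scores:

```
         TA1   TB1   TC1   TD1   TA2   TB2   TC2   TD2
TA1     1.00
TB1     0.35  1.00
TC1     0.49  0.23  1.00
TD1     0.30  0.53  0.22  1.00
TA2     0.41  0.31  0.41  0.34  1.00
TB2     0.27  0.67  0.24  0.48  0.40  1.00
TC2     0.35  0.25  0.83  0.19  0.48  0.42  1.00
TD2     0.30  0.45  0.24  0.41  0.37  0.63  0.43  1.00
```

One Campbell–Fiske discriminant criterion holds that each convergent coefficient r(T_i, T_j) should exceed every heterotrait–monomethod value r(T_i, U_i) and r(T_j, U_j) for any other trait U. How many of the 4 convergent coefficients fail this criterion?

2

Checking each validity diagonal entry against its comparison values:
TA (methods 1·2): 0.41 vs {0.35, 0.40, 0.49, 0.48, 0.30, 0.37} → fail.
TB (methods 1·2): 0.67 vs {0.35, 0.40, 0.23, 0.42, 0.53, 0.63} → pass.
TC (methods 1·2): 0.83 vs {0.49, 0.48, 0.23, 0.42, 0.22, 0.43} → pass.
TD (methods 1·2): 0.41 vs {0.30, 0.37, 0.53, 0.63, 0.22, 0.43} → fail.
2 of 4 fail.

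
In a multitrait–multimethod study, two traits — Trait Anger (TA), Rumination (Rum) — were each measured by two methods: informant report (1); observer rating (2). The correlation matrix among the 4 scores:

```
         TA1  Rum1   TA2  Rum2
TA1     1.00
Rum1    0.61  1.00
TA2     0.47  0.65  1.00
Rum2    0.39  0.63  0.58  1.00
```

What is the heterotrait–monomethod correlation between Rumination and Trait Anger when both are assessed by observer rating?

Different traits, same method: r(Rum2, TA2) = 0.58.

0.58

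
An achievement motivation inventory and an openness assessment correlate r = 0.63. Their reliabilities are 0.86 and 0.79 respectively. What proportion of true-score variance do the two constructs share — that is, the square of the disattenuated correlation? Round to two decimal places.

Disattenuated r = 0.63 / √(0.86 × 0.79) = 0.63 / 0.8243 = 0.7643.
Shared true-score variance = 0.7643² = 0.5842 ≈ 0.58.

0.58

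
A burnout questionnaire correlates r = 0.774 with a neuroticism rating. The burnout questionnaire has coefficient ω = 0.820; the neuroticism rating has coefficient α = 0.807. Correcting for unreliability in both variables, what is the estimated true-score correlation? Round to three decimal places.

r_true = r_obs / √(r_xx · r_yy) = 0.774 / √(0.820 × 0.807) = 0.774 / √0.661740 = 0.774 / 0.8135 ≈ 0.951.

0.951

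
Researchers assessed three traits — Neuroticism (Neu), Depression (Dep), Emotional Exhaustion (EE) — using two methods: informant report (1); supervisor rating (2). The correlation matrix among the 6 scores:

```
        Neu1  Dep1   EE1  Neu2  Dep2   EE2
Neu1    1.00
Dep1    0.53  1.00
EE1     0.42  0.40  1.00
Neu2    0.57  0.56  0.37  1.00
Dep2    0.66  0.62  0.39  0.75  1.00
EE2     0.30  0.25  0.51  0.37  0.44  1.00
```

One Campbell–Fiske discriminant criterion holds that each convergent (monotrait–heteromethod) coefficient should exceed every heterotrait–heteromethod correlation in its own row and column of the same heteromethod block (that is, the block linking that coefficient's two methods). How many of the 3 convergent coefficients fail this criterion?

2

Each convergent coefficient versus the relevant comparison correlations:
Neu (methods 1·2): 0.57 vs {0.66, 0.56, 0.30, 0.37} → fail.
Dep (methods 1·2): 0.62 vs {0.56, 0.66, 0.25, 0.39} → fail.
EE (methods 1·2): 0.51 vs {0.37, 0.30, 0.39, 0.25} → pass.
2 of 3 fail.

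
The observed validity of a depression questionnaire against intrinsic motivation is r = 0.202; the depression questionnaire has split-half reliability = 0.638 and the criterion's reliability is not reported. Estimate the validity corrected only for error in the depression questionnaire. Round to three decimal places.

0.253

Single correction: r_c = r_obs / √r_xx = 0.202 / √0.638 = 0.202 / 0.7987 ≈ 0.253.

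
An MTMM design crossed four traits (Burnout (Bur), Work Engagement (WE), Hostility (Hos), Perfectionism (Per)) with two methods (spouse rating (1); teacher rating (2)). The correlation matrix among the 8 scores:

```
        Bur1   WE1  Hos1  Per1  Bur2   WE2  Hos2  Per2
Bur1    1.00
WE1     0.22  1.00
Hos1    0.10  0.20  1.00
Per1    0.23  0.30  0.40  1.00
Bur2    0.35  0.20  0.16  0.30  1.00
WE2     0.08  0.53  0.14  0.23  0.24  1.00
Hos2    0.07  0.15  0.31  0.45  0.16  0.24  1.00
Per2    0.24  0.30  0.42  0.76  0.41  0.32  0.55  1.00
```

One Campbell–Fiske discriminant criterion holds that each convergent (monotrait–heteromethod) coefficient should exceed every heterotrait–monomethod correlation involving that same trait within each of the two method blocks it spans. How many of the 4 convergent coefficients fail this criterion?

2

Each convergent coefficient versus the relevant comparison correlations:
Bur (methods 1·2): 0.35 vs {0.22, 0.24, 0.10, 0.16, 0.23, 0.41} → fail.
WE (methods 1·2): 0.53 vs {0.22, 0.24, 0.20, 0.24, 0.30, 0.32} → pass.
Hos (methods 1·2): 0.31 vs {0.10, 0.16, 0.20, 0.24, 0.40, 0.55} → fail.
Per (methods 1·2): 0.76 vs {0.23, 0.41, 0.30, 0.32, 0.40, 0.55} → pass.
2 of 4 fail.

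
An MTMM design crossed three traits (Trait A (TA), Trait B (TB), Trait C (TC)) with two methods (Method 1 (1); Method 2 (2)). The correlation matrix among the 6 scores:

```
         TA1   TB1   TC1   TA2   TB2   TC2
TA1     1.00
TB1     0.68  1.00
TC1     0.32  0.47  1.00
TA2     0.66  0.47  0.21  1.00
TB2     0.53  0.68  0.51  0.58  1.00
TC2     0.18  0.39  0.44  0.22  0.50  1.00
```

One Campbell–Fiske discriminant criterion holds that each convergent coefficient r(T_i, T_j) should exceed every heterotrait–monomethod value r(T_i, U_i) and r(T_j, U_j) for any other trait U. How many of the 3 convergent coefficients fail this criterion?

3

Each convergent coefficient versus the relevant comparison correlations:
TA (methods 1·2): 0.66 vs {0.68, 0.58, 0.32, 0.22} → fail.
TB (methods 1·2): 0.68 vs {0.68, 0.58, 0.47, 0.50} → fail.
TC (methods 1·2): 0.44 vs {0.32, 0.22, 0.47, 0.50} → fail.
3 of 3 fail.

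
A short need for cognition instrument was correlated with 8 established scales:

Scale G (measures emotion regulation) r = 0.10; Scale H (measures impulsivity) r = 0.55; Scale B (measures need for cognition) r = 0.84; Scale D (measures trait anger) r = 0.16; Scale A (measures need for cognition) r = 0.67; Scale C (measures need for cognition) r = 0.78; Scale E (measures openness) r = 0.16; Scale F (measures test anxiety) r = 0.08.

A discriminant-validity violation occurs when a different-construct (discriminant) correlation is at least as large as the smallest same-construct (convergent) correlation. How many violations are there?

0

Convergent (same construct = need for cognition): Scale B, Scale A, Scale C.
Smallest convergent = 0.67. Discriminant values: 0.10, 0.55, 0.16, 0.16, 0.08; count ≥ 0.67 → 0.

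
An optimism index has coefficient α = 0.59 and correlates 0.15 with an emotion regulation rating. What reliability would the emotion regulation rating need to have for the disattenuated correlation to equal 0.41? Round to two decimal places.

0.23

r_true = r_obs / √(r_xx · r_yy) ⇒ 0.41 = 0.15 / √(0.59 · r_yy).
√(0.59 · r_yy) = 0.15 / 0.41 = 0.3659; 0.59 · r_yy = 0.1339; r_yy = 0.1339 / 0.59 ≈ 0.23.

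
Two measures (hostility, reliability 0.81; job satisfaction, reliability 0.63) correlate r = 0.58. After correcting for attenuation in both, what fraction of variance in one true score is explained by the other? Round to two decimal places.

Disattenuated r = 0.58 / √(0.81 × 0.63) = 0.58 / 0.7144 = 0.8119.
Shared true-score variance = 0.8119² = 0.6592 ≈ 0.66.

0.66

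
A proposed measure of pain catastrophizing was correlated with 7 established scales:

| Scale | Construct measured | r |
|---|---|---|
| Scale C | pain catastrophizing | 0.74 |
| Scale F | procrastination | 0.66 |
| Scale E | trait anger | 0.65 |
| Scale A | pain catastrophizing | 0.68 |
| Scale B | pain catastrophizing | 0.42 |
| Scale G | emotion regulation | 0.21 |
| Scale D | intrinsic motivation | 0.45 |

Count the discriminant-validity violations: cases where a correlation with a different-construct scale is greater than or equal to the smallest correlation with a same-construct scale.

3

Convergent (same construct = pain catastrophizing): Scale C, Scale A, Scale B.
Smallest convergent = 0.42. Discriminant values: 0.66, 0.65, 0.21, 0.45; count ≥ 0.42 → 3.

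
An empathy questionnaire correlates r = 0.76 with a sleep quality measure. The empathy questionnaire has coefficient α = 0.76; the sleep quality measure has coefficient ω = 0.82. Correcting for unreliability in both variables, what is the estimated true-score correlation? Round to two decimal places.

r_true = r_obs / √(r_xx · r_yy) = 0.76 / √(0.76 × 0.82) = 0.76 / √0.6232 = 0.76 / 0.7894 ≈ 0.96.

0.96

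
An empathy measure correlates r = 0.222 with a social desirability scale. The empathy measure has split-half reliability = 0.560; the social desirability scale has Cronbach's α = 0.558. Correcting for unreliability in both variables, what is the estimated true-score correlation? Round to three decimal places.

0.397

r_true = r_obs / √(r_xx · r_yy) = 0.222 / √(0.560 × 0.558) = 0.222 / √0.312480 = 0.222 / 0.5590 ≈ 0.397.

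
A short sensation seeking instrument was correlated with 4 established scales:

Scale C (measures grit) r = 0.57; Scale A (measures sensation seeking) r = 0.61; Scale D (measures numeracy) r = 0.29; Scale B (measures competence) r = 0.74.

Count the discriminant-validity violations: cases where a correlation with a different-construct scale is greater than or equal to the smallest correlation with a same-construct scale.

1

Convergent (same construct = sensation seeking): Scale A.
Smallest convergent = 0.61. Discriminant values: 0.57, 0.29, 0.74; count ≥ 0.61 → 1.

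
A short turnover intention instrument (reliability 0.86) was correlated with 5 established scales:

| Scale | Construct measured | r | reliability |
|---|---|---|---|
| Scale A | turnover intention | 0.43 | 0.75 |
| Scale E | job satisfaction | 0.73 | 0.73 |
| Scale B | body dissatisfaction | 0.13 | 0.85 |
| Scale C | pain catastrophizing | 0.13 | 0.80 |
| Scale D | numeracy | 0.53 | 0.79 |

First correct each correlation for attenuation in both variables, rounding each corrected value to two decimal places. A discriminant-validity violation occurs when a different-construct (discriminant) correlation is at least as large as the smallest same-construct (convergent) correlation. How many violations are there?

Disattenuated r (r / √(r_scale · r_new)):
  Scale A (conv): 0.43 / √(0.75·0.86) = 0.54
  Scale E (disc): 0.73 / √(0.73·0.86) = 0.92
  Scale B (disc): 0.13 / √(0.85·0.86) = 0.15
  Scale C (disc): 0.13 / √(0.80·0.86) = 0.16
  Scale D (disc): 0.53 / √(0.79·0.86) = 0.64
Smallest convergent = 0.54. Discriminant values: 0.92, 0.15, 0.16, 0.64; count ≥ 0.54 → 2.

2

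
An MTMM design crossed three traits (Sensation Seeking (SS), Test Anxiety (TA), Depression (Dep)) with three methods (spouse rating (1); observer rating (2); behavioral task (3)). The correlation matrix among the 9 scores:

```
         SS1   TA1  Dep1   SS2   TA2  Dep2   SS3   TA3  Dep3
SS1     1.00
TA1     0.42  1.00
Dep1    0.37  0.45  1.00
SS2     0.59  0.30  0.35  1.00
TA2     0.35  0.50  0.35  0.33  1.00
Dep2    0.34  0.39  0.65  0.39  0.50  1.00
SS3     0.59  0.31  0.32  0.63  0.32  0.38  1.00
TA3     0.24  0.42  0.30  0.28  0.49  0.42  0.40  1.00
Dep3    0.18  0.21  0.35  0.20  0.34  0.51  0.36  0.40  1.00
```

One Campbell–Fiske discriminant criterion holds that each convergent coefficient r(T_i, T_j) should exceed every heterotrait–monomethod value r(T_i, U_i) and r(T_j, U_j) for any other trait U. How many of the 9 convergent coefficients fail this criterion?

4

Each convergent coefficient versus the relevant comparison correlations:
SS (methods 1·2): 0.59 vs {0.42, 0.33, 0.37, 0.39} → pass.
SS (methods 1·3): 0.59 vs {0.42, 0.40, 0.37, 0.36} → pass.
SS (methods 2·3): 0.63 vs {0.33, 0.40, 0.39, 0.36} → pass.
TA (methods 1·2): 0.50 vs {0.42, 0.33, 0.45, 0.50} → fail.
TA (methods 1·3): 0.42 vs {0.42, 0.40, 0.45, 0.40} → fail.
TA (methods 2·3): 0.49 vs {0.33, 0.40, 0.50, 0.40} → fail.
Dep (methods 1·2): 0.65 vs {0.37, 0.39, 0.45, 0.50} → pass.
Dep (methods 1·3): 0.35 vs {0.37, 0.36, 0.45, 0.40} → fail.
Dep (methods 2·3): 0.51 vs {0.39, 0.36, 0.50, 0.40} → pass.
4 of 9 fail.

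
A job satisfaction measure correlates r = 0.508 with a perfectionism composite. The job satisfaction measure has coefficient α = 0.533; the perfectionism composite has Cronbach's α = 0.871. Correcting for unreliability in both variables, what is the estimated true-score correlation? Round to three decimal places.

0.746

r_true = r_obs / √(r_xx · r_yy) = 0.508 / √(0.533 × 0.871) = 0.508 / √0.464243 = 0.508 / 0.6814 ≈ 0.746.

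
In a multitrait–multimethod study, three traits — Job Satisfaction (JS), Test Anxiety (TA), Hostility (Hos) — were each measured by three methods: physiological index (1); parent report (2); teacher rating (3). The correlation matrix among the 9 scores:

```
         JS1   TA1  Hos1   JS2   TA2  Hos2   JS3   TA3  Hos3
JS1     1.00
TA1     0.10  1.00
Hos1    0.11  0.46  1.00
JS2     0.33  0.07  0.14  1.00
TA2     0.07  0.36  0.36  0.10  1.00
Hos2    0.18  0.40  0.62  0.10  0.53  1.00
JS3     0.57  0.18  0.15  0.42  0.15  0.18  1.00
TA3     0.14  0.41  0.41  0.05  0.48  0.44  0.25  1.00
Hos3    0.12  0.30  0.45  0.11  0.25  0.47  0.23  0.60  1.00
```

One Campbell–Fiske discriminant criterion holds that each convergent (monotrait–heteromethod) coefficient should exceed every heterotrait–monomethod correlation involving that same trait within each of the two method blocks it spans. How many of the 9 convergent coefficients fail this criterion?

5

Convergent coefficients and their comparison sets:
JS (methods 1·2): 0.33 vs {0.10, 0.10, 0.11, 0.10} → pass.
JS (methods 1·3): 0.57 vs {0.10, 0.25, 0.11, 0.23} → pass.
JS (methods 2·3): 0.42 vs {0.10, 0.25, 0.10, 0.23} → pass.
TA (methods 1·2): 0.36 vs {0.10, 0.10, 0.46, 0.53} → fail.
TA (methods 1·3): 0.41 vs {0.10, 0.25, 0.46, 0.60} → fail.
TA (methods 2·3): 0.48 vs {0.10, 0.25, 0.53, 0.60} → fail.
Hos (methods 1·2): 0.62 vs {0.11, 0.10, 0.46, 0.53} → pass.
Hos (methods 1·3): 0.45 vs {0.11, 0.23, 0.46, 0.60} → fail.
Hos (methods 2·3): 0.47 vs {0.10, 0.23, 0.53, 0.60} → fail.
5 of 9 fail.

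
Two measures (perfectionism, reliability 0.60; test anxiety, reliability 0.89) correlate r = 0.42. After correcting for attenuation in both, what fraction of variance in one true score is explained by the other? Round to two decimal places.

Disattenuated r = 0.42 / √(0.60 × 0.89) = 0.42 / 0.7308 = 0.5747.
Shared true-score variance = 0.5747² = 0.3303 ≈ 0.33.

0.33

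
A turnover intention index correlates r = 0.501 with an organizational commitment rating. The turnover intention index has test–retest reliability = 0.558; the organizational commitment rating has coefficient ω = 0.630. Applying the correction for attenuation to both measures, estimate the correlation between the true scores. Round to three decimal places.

0.845

r_true = r_obs / √(r_xx · r_yy) = 0.501 / √(0.558 × 0.630) = 0.501 / √0.351540 = 0.501 / 0.5929 ≈ 0.845.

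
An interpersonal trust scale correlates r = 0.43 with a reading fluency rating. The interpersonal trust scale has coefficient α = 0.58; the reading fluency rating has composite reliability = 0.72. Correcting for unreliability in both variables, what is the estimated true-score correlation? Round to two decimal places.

0.67

r_true = r_obs / √(r_xx · r_yy) = 0.43 / √(0.58 × 0.72) = 0.43 / √0.4176 = 0.43 / 0.6462 ≈ 0.67.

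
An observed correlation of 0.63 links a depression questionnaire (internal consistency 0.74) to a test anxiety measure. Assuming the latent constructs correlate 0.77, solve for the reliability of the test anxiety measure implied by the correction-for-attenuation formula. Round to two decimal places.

0.90

r_true = r_obs / √(r_xx · r_yy) ⇒ 0.77 = 0.63 / √(0.74 · r_yy).
√(0.74 · r_yy) = 0.63 / 0.77 = 0.8182; 0.74 · r_yy = 0.6695; r_yy = 0.6695 / 0.74 ≈ 0.90.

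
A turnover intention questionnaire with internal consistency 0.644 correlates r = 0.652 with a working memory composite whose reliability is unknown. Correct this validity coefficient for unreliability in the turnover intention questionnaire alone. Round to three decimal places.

Single correction: r_c = r_obs / √r_xx = 0.652 / √0.644 = 0.652 / 0.8025 ≈ 0.812.

0.812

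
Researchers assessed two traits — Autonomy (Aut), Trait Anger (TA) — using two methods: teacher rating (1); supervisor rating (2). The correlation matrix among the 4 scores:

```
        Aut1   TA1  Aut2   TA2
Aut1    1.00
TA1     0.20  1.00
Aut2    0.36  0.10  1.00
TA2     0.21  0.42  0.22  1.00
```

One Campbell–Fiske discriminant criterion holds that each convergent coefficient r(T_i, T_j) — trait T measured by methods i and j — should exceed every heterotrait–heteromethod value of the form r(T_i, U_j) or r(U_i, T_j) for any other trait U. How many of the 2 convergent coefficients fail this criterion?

0

Convergent coefficients and their comparison sets:
Aut (methods 1·2): 0.36 vs {0.21, 0.10} → pass.
TA (methods 1·2): 0.42 vs {0.10, 0.21} → pass.
0 of 2 fail.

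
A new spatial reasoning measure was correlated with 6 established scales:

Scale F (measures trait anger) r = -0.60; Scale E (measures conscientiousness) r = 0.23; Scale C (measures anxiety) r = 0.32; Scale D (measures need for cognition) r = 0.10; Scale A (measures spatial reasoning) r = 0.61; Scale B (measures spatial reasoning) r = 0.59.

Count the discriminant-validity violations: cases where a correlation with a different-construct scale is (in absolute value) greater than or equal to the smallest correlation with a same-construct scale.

1

Convergent (same construct = spatial reasoning): Scale A, Scale B.
Smallest convergent = 0.59. Discriminant |r|: 0.60, 0.23, 0.32, 0.10; count ≥ 0.59 → 1.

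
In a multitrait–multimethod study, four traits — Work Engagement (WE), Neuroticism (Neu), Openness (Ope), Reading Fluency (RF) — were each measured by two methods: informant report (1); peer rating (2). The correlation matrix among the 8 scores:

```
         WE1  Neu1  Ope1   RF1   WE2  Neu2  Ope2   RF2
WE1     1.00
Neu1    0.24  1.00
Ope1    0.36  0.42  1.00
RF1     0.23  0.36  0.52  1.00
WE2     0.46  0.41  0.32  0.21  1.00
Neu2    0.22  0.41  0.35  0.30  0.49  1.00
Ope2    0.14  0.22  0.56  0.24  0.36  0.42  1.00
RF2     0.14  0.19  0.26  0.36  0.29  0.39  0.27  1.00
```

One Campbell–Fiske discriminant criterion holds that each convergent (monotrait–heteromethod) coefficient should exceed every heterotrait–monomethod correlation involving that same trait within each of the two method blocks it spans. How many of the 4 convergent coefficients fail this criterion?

Each convergent coefficient versus the relevant comparison correlations:
WE (methods 1·2): 0.46 vs {0.24, 0.49, 0.36, 0.36, 0.23, 0.29} → fail.
Neu (methods 1·2): 0.41 vs {0.24, 0.49, 0.42, 0.42, 0.36, 0.39} → fail.
Ope (methods 1·2): 0.56 vs {0.36, 0.36, 0.42, 0.42, 0.52, 0.27} → pass.
RF (methods 1·2): 0.36 vs {0.23, 0.29, 0.36, 0.39, 0.52, 0.27} → fail.
3 of 4 fail.

3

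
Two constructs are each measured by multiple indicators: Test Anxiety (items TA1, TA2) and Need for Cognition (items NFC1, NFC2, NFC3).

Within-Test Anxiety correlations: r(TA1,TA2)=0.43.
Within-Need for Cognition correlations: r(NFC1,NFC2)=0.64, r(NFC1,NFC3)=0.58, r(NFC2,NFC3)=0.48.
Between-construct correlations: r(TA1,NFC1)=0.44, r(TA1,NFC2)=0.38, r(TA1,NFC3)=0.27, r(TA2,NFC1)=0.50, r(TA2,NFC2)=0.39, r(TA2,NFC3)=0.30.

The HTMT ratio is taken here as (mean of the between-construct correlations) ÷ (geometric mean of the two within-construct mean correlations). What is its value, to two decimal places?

Mean between = 2.28/6 = 0.3800.
Mean within-TA = 0.43/1 = 0.4300; mean within-NFC = 1.70/3 = 0.5667.
Geometric mean = √(0.4300 × 0.5667) = 0.4936.
HTMT = 0.3800 / 0.4936 = 0.77.

0.77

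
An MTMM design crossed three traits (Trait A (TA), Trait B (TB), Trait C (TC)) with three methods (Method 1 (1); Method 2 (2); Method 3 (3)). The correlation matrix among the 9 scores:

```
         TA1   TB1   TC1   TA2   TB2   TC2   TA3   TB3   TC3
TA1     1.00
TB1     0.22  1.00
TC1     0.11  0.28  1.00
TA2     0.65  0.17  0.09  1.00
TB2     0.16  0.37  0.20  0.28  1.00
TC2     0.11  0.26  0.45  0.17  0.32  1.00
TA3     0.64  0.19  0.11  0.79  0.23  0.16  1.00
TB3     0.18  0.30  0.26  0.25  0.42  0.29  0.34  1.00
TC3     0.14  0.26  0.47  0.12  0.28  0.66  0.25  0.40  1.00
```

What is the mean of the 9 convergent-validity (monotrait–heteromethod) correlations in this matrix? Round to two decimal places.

0.53

Convergent values: 0.65, 0.64, 0.79, 0.37, 0.30, 0.42, 0.45, 0.47, 0.66; mean = 4.75/9 = 0.53.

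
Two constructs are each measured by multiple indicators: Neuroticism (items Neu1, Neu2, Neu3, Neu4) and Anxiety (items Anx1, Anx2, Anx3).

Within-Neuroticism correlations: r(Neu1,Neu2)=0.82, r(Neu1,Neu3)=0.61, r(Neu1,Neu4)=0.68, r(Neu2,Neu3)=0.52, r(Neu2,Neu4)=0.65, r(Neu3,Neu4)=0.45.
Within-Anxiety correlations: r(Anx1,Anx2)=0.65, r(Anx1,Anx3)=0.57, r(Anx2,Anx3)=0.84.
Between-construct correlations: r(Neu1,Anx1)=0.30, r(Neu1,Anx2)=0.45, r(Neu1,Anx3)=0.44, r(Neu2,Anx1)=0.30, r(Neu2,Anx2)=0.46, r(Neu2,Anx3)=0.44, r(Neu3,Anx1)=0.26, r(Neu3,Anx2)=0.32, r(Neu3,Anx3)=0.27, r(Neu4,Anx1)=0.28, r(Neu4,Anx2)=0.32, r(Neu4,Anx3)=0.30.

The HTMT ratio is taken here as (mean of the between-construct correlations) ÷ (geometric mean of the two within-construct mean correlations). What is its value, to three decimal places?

0.528

Between-construct mean = 4.14/12 = 0.3450.
Mean within-Neu = 3.73/6 = 0.6217; mean within-Anx = 2.06/3 = 0.6867.
Geometric mean = √(0.6217 × 0.6867) = 0.6534.
HTMT = 0.3450 / 0.6534 = 0.528.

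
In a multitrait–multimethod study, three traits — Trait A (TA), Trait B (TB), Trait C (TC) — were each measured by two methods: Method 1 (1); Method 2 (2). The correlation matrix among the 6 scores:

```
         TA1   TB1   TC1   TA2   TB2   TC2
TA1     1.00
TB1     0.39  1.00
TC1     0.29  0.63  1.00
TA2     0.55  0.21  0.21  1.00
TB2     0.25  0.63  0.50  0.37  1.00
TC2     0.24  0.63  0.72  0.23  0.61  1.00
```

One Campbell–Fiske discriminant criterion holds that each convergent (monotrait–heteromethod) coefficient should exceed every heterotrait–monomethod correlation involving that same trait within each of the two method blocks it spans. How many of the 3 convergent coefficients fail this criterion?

Each convergent coefficient versus the relevant comparison correlations:
TA (methods 1·2): 0.55 vs {0.39, 0.37, 0.29, 0.23} → pass.
TB (methods 1·2): 0.63 vs {0.39, 0.37, 0.63, 0.61} → fail.
TC (methods 1·2): 0.72 vs {0.29, 0.23, 0.63, 0.61} → pass.
1 of 3 fail.

1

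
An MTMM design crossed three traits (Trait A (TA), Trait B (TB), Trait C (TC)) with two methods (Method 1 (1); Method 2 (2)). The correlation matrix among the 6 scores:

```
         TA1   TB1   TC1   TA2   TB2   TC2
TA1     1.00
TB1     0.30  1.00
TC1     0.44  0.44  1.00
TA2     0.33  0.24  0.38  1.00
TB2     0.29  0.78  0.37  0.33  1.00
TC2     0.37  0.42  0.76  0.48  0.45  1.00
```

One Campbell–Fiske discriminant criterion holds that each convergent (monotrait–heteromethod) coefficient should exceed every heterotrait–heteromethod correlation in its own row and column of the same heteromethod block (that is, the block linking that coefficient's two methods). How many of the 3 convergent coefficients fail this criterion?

1

Checking each validity diagonal entry against its comparison values:
TA (methods 1·2): 0.33 vs {0.29, 0.24, 0.37, 0.38} → fail.
TB (methods 1·2): 0.78 vs {0.24, 0.29, 0.42, 0.37} → pass.
TC (methods 1·2): 0.76 vs {0.38, 0.37, 0.37, 0.42} → pass.
1 of 3 fail.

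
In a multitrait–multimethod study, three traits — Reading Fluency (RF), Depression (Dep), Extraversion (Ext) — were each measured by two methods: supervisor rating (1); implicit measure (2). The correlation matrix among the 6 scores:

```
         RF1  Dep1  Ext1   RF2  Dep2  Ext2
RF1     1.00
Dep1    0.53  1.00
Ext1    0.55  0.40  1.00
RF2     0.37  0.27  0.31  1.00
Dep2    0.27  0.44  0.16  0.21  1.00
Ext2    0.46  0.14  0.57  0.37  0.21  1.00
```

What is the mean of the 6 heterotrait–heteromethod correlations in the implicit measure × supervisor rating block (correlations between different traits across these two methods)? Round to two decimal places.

0.27

HTHM values (method 2 × method 1): 0.27, 0.31, 0.27, 0.16, 0.46, 0.14; mean = 1.61/6 = 0.27.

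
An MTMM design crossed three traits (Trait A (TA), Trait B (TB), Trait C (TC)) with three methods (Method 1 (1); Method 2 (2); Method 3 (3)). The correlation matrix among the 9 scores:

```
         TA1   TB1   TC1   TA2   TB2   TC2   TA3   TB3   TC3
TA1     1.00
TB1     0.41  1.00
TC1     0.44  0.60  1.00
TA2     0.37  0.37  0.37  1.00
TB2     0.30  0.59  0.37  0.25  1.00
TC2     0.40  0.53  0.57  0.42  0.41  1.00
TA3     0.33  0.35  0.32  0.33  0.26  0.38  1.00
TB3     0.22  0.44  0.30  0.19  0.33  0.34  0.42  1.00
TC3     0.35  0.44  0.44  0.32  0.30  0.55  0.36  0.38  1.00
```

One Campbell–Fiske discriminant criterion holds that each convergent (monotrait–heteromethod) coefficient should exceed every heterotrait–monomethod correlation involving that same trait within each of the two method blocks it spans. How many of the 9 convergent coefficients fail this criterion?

Each convergent coefficient versus the relevant comparison correlations:
TA (methods 1·2): 0.37 vs {0.41, 0.25, 0.44, 0.42} → fail.
TA (methods 1·3): 0.33 vs {0.41, 0.42, 0.44, 0.36} → fail.
TA (methods 2·3): 0.33 vs {0.25, 0.42, 0.42, 0.36} → fail.
TB (methods 1·2): 0.59 vs {0.41, 0.25, 0.60, 0.41} → fail.
TB (methods 1·3): 0.44 vs {0.41, 0.42, 0.60, 0.38} → fail.
TB (methods 2·3): 0.33 vs {0.25, 0.42, 0.41, 0.38} → fail.
TC (methods 1·2): 0.57 vs {0.44, 0.42, 0.60, 0.41} → fail.
TC (methods 1·3): 0.44 vs {0.44, 0.36, 0.60, 0.38} → fail.
TC (methods 2·3): 0.55 vs {0.42, 0.36, 0.41, 0.38} → pass.
8 of 9 fail.

8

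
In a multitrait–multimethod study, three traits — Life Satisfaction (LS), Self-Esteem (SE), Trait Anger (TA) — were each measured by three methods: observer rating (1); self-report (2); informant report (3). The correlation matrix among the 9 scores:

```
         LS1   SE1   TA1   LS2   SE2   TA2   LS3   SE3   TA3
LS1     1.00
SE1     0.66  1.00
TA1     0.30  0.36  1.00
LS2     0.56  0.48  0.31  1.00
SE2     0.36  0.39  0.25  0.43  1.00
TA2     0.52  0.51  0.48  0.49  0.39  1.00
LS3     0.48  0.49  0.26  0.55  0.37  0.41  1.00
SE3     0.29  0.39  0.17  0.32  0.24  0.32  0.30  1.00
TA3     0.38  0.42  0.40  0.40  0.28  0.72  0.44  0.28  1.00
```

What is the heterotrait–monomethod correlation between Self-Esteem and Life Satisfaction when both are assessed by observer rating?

0.66

Different traits, same method: r(SE1, LS1) = 0.66.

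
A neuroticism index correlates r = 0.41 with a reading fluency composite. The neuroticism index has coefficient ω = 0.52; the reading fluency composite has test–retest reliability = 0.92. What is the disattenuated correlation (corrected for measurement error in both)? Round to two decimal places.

r_true = r_obs / √(r_xx · r_yy) = 0.41 / √(0.52 × 0.92) = 0.41 / √0.4784 = 0.41 / 0.6917 ≈ 0.59.

0.59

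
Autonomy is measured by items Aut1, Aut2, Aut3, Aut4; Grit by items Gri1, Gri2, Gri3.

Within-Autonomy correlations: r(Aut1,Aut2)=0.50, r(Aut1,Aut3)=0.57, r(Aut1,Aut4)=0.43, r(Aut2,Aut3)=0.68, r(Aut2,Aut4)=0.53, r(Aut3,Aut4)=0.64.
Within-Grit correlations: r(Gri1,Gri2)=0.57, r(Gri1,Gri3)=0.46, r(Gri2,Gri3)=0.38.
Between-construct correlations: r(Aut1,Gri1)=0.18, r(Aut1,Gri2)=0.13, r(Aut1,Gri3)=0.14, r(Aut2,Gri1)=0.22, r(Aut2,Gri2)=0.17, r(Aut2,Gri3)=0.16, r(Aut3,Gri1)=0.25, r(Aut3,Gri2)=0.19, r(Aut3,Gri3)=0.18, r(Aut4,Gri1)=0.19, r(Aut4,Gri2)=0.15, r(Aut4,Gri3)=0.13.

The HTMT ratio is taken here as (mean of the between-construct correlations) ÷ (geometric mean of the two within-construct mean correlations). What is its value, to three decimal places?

0.340

Mean between = 2.09/12 = 0.1742.
Mean within-Aut = 3.35/6 = 0.5583; mean within-Gri = 1.41/3 = 0.4700.
Geometric mean = √(0.5583 × 0.4700) = 0.5123.
HTMT = 0.1742 / 0.5123 = 0.340.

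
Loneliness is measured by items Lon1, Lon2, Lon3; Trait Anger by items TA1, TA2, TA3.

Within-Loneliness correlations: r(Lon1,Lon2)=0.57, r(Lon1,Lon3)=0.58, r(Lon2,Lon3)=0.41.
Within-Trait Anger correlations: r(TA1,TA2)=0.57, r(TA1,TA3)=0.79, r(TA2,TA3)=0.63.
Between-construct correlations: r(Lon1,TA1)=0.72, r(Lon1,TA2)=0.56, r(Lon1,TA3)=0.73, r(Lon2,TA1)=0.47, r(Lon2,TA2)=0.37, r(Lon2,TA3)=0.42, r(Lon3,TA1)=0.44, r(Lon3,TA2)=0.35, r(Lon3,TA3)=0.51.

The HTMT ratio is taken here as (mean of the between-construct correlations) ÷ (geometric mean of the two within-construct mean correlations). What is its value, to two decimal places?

Between-construct mean = 4.57/9 = 0.5078.
Mean within-Lon = 1.56/3 = 0.5200; mean within-TA = 1.99/3 = 0.6633.
Geometric mean = √(0.5200 × 0.6633) = 0.5873.
HTMT = 0.5078 / 0.5873 = 0.86.

0.86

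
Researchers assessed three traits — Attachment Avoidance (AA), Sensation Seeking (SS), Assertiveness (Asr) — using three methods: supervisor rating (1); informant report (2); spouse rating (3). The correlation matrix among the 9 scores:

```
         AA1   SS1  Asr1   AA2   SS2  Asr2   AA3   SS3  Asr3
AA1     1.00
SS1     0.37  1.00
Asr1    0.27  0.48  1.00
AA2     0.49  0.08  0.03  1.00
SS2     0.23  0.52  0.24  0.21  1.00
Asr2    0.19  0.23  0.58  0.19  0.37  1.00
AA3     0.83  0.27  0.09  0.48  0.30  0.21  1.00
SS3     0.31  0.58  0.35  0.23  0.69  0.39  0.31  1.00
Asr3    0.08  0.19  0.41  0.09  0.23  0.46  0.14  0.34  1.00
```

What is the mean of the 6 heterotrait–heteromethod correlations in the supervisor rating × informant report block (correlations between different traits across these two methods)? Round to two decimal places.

HTHM values (method 1 × method 2): 0.23, 0.19, 0.08, 0.23, 0.03, 0.24; mean = 1.00/6 = 0.17.

0.17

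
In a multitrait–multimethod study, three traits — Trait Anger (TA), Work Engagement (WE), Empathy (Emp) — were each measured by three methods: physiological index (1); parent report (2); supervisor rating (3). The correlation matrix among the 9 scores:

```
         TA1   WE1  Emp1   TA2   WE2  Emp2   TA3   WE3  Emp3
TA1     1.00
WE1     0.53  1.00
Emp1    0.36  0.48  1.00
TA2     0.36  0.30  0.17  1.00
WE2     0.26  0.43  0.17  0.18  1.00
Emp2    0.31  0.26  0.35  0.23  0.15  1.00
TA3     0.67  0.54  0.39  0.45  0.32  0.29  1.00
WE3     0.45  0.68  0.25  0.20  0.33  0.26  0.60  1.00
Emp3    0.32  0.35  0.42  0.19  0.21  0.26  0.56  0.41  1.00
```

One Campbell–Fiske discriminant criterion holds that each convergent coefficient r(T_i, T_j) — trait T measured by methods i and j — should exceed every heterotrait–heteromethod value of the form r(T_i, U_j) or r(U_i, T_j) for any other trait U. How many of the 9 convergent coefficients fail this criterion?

1

Checking each validity diagonal entry against its comparison values:
TA (methods 1·2): 0.36 vs {0.26, 0.30, 0.31, 0.17} → pass.
TA (methods 1·3): 0.67 vs {0.45, 0.54, 0.32, 0.39} → pass.
TA (methods 2·3): 0.45 vs {0.20, 0.32, 0.19, 0.29} → pass.
WE (methods 1·2): 0.43 vs {0.30, 0.26, 0.26, 0.17} → pass.
WE (methods 1·3): 0.68 vs {0.54, 0.45, 0.35, 0.25} → pass.
WE (methods 2·3): 0.33 vs {0.32, 0.20, 0.21, 0.26} → pass.
Emp (methods 1·2): 0.35 vs {0.17, 0.31, 0.17, 0.26} → pass.
Emp (methods 1·3): 0.42 vs {0.39, 0.32, 0.25, 0.35} → pass.
Emp (methods 2·3): 0.26 vs {0.29, 0.19, 0.26, 0.21} → fail.
1 of 9 fail.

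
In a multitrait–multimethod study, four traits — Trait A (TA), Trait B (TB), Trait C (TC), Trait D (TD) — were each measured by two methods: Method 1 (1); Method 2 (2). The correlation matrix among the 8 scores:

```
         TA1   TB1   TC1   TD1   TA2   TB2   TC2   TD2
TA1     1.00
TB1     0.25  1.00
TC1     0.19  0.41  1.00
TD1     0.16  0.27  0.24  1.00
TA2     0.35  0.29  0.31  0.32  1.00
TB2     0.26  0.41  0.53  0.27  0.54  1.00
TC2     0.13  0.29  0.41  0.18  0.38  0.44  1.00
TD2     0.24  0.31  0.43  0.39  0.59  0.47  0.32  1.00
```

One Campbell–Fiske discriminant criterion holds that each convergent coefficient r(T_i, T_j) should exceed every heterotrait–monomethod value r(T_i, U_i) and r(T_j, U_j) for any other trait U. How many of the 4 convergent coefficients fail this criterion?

4

Checking each validity diagonal entry against its comparison values:
TA (methods 1·2): 0.35 vs {0.25, 0.54, 0.19, 0.38, 0.16, 0.59} → fail.
TB (methods 1·2): 0.41 vs {0.25, 0.54, 0.41, 0.44, 0.27, 0.47} → fail.
TC (methods 1·2): 0.41 vs {0.19, 0.38, 0.41, 0.44, 0.24, 0.32} → fail.
TD (methods 1·2): 0.39 vs {0.16, 0.59, 0.27, 0.47, 0.24, 0.32} → fail.
4 of 4 fail.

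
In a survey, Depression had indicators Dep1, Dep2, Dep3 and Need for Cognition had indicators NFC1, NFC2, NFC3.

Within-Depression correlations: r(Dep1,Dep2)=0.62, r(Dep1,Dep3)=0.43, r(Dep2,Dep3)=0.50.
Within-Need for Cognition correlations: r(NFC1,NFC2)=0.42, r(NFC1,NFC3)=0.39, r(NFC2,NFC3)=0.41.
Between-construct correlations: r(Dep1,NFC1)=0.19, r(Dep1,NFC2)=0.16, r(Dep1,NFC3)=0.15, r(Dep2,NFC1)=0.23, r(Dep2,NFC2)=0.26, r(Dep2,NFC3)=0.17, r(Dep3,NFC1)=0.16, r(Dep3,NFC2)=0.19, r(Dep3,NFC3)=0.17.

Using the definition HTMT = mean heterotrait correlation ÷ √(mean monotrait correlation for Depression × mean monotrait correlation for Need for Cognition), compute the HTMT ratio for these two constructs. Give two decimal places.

Mean between = 1.68/9 = 0.1867.
Mean within-Dep = 1.55/3 = 0.5167; mean within-NFC = 1.22/3 = 0.4067.
Geometric mean = √(0.5167 × 0.4067) = 0.4584.
HTMT = 0.1867 / 0.4584 = 0.41.

0.41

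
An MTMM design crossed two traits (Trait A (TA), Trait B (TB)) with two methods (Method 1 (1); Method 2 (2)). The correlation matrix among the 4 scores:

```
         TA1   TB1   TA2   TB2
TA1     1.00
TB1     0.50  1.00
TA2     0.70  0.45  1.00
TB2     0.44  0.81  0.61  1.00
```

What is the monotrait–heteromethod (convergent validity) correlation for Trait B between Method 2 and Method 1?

Same trait (TB), different methods: r(TB2, TB1) = 0.81.

0.81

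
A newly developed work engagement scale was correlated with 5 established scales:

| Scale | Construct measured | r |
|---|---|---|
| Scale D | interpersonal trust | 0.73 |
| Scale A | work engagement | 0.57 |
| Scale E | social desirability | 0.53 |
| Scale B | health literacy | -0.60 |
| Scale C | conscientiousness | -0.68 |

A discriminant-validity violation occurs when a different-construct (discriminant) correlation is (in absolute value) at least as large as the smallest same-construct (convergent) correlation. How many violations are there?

3

Convergent (same construct = work engagement): Scale A.
Smallest convergent = 0.57. Discriminant |r|: 0.73, 0.53, 0.60, 0.68; count ≥ 0.57 → 3.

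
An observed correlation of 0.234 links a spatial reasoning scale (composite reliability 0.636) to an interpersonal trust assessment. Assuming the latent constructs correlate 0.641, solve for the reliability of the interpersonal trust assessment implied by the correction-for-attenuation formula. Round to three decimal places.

0.210

r_true = r_obs / √(r_xx · r_yy) ⇒ 0.641 = 0.234 / √(0.636 · r_yy).
√(0.636 · r_yy) = 0.234 / 0.641 = 0.3651; 0.636 · r_yy = 0.1333; r_yy = 0.1333 / 0.636 ≈ 0.210.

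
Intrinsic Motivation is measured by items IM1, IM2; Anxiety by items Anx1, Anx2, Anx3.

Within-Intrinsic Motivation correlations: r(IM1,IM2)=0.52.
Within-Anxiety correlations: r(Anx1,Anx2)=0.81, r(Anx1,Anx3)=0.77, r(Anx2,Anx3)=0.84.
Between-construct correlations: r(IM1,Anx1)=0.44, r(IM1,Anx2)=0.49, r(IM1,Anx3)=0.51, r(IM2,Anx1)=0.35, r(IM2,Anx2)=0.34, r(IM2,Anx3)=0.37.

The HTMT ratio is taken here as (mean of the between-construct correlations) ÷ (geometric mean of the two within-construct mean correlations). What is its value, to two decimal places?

Between-construct mean = 2.50/6 = 0.4167.
Mean within-IM = 0.52/1 = 0.5200; mean within-Anx = 2.42/3 = 0.8067.
Geometric mean = √(0.5200 × 0.8067) = 0.6477.
HTMT = 0.4167 / 0.6477 = 0.64.

0.64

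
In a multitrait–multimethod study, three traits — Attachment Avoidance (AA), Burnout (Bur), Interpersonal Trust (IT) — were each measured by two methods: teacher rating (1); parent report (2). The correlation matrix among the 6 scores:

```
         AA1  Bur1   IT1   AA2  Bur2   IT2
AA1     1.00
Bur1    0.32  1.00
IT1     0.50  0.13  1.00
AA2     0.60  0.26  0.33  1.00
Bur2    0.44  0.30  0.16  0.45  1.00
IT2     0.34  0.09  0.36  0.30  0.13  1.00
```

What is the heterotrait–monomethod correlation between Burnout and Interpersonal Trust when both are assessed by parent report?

0.13

Different traits, same method: r(Bur2, IT2) = 0.13.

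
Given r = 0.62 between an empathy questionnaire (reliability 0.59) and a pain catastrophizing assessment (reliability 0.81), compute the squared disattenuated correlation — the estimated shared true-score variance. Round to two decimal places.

0.80

Disattenuated r = 0.62 / √(0.59 × 0.81) = 0.62 / 0.6913 = 0.8969.
Shared true-score variance = 0.8969² = 0.8044 ≈ 0.80.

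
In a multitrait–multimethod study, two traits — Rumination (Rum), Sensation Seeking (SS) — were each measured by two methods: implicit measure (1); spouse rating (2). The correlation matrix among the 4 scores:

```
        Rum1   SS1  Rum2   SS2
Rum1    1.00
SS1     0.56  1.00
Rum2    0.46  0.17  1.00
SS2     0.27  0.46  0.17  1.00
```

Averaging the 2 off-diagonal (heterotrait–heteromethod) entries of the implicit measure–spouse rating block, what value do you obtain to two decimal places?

HTHM values (method 1 × method 2): 0.27, 0.17; mean = 0.44/2 = 0.22.

0.22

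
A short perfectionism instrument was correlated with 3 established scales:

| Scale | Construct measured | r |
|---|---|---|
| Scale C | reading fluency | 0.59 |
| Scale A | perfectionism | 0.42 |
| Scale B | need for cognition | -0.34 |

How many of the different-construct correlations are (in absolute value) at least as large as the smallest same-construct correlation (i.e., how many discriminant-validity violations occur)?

Convergent (same construct = perfectionism): Scale A.
Smallest convergent = 0.42. Discriminant |r|: 0.59, 0.34; count ≥ 0.42 → 1.

1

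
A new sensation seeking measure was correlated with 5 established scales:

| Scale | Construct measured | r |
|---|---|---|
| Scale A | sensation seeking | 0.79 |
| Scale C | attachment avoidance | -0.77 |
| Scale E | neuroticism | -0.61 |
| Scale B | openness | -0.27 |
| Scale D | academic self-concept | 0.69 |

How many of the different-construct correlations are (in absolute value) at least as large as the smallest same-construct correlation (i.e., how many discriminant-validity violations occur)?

Convergent (same construct = sensation seeking): Scale A.
Smallest convergent = 0.79. Discriminant |r|: 0.77, 0.61, 0.27, 0.69; count ≥ 0.79 → 0.

0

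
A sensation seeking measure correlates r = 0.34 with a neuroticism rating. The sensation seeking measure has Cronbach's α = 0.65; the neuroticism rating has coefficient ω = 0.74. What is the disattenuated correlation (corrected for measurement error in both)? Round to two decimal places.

0.49

r_true = r_obs / √(r_xx · r_yy) = 0.34 / √(0.65 × 0.74) = 0.34 / √0.4810 = 0.34 / 0.6935 ≈ 0.49.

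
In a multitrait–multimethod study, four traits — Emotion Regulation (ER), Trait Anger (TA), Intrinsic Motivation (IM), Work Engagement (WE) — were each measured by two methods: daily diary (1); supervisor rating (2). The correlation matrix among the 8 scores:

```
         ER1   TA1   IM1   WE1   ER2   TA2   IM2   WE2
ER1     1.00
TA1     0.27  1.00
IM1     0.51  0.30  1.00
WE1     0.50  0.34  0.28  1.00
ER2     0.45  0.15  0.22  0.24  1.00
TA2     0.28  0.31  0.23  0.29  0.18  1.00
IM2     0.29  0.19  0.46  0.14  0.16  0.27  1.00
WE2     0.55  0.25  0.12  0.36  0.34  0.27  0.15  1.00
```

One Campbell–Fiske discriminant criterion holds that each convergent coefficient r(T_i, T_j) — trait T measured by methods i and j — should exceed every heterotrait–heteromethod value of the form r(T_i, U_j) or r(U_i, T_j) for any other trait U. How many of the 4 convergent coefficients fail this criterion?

2

Each convergent coefficient versus the relevant comparison correlations:
ER (methods 1·2): 0.45 vs {0.28, 0.15, 0.29, 0.22, 0.55, 0.24} → fail.
TA (methods 1·2): 0.31 vs {0.15, 0.28, 0.19, 0.23, 0.25, 0.29} → pass.
IM (methods 1·2): 0.46 vs {0.22, 0.29, 0.23, 0.19, 0.12, 0.14} → pass.
WE (methods 1·2): 0.36 vs {0.24, 0.55, 0.29, 0.25, 0.14, 0.12} → fail.
2 of 4 fail.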